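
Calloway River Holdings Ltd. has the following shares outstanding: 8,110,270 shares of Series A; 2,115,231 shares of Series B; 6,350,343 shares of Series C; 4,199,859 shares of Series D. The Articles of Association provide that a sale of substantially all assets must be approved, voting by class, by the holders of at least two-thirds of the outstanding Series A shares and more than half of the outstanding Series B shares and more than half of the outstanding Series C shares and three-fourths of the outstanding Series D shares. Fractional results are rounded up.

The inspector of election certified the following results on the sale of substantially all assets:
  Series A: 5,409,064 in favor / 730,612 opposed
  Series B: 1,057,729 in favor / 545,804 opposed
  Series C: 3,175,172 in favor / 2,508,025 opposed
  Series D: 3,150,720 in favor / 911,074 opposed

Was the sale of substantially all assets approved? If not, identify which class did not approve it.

Series A: 2/3 of 8110270 = 5406846.67, rounded up to 5406847; 5,406,847 required, 5,409,064 in favor — approved.
Series B: a majority of 2115231 is 1057616; 1,057,616 required, 1,057,729 in favor — approved.
Series C: a majority of 6350343 is 3175172; 3,175,172 required, 3,175,172 in favor — approved.
Series D: 3/4 of 4199859 = 3149894.25, rounded up to 3149895; 3,149,895 required, 3,150,720 in favor — approved.

Approved — every class gave the required vote.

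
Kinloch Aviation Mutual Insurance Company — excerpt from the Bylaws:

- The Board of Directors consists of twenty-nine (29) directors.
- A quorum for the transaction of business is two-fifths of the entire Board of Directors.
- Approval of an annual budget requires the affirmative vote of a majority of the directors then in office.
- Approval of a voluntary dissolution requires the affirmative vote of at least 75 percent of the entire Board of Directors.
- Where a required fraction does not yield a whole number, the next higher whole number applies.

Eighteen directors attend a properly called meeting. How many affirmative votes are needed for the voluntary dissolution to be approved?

22

The voluntary dissolution requires three-fourths of the entire Board of Directors (29).
3/4 of 29 = 21.75, rounded up to 22.
(Only 18 can vote, so the voluntary dissolution cannot pass at this meeting, but the required vote is still 22.)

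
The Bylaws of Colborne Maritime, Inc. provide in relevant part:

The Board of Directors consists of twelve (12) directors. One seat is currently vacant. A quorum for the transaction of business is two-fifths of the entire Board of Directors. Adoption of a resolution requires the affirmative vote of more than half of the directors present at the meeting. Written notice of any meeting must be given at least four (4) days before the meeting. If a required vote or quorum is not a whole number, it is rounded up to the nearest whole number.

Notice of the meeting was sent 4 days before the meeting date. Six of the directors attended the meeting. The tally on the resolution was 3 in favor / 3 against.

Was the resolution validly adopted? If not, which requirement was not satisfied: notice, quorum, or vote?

Notice: 4 days given; 4 required (4 ≥ 4). Satisfied.
Quorum: 6 present; quorum is 5. Satisfied.
Vote: the resolution requires a majority of the directors present (6). A majority of 6 is 4, so 4 affirmative votes are needed; 3 voted in favor. Not satisfied.

Invalid — vote requirement not satisfied.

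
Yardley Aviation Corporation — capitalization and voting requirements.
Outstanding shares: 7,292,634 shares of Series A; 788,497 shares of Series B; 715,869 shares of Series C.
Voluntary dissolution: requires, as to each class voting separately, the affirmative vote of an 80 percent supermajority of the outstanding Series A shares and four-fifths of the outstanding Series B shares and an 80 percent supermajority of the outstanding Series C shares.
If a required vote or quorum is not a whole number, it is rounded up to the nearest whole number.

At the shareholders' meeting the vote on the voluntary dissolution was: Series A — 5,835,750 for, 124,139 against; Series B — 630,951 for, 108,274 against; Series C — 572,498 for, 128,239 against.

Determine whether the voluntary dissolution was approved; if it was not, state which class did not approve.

Not approved — the Series C shares did not give the required vote.

Series A: 4/5 of 7292634 = 5834107.20, rounded up to 5834108; 5,834,108 required, 5,835,750 in favor — approved.
Series B: 4/5 of 788497 = 630797.60, rounded up to 630798; 630,798 required, 630,951 in favor — approved.
Series C: 4/5 of 715869 = 572695.20, rounded up to 572696; 572,696 required, 572,498 in favor — not approved.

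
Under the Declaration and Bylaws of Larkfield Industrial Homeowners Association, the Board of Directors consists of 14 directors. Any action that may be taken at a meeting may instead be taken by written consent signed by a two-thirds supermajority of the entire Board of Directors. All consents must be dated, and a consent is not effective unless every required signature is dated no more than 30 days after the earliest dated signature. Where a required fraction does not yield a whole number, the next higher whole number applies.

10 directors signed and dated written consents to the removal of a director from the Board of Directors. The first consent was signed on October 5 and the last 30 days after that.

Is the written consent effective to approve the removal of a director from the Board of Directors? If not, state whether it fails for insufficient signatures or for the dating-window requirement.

Effective — both the signature and dating-window requirements are satisfied.

Signatures required: a two-thirds supermajority of 14 — 2/3 of 14 = 9.33, rounded up to 10, so 10 needed; 10 signed. Sufficient.
Dating window: the latest signature is 30 days after the earliest; the limit is 30 days. Within the window.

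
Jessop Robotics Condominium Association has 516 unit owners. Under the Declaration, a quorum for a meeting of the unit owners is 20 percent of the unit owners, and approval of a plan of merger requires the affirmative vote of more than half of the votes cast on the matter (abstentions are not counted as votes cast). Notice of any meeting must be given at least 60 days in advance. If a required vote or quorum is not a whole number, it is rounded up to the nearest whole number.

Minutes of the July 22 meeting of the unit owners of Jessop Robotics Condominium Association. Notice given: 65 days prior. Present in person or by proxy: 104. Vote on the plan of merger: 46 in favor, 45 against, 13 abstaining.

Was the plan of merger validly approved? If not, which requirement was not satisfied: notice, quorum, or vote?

Notice: 65 days given; 60 required. Satisfied.
Quorum: 20% of 516 = 103.20, rounded up to 104; 104 present. Satisfied.
Vote: requires a majority of the votes cast (104 − 13 abstaining = 91); a majority of 91 is 46, so 46 needed; 46 in favor. Satisfied.

Valid — all requirements satisfied.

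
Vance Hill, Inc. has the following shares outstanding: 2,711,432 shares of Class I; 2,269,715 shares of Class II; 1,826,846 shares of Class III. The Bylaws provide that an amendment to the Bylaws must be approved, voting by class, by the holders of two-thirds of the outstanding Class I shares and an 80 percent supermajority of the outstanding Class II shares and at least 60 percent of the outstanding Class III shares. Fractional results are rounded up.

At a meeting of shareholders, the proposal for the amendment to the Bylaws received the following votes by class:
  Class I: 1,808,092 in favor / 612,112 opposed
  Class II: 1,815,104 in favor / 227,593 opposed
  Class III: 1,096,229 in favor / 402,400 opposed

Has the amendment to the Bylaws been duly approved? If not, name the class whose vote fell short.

Class I: 2/3 of 2711432 = 1807621.33, rounded up to 1807622; 1,807,622 required, 1,808,092 in favor — approved.
Class II: 4/5 of 2269715 = 1815772; 1,815,772 required, 1,815,104 in favor — not approved.
Class III: 3/5 of 1826846 = 1096107.60, rounded up to 1096108; 1,096,108 required, 1,096,229 in favor — approved.

Not approved — the Class II shares did not give the required vote.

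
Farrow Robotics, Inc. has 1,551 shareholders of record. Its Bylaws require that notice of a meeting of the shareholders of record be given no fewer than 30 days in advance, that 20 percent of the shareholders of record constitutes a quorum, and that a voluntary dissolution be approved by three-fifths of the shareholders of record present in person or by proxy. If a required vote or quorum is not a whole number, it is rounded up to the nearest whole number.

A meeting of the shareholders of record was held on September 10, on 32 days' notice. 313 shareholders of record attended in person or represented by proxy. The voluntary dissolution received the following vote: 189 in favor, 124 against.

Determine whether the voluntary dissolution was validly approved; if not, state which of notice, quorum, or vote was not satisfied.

Valid — all requirements satisfied.

Notice: 32 days given; 30 required. Satisfied.
Quorum: 20% of 1,551 = 310.20, rounded up to 311; 313 present. Satisfied.
Vote: requires three-fifths of those present (313); 3/5 of 313 = 187.80, rounded up to 188, so 188 needed; 189 in favor. Satisfied.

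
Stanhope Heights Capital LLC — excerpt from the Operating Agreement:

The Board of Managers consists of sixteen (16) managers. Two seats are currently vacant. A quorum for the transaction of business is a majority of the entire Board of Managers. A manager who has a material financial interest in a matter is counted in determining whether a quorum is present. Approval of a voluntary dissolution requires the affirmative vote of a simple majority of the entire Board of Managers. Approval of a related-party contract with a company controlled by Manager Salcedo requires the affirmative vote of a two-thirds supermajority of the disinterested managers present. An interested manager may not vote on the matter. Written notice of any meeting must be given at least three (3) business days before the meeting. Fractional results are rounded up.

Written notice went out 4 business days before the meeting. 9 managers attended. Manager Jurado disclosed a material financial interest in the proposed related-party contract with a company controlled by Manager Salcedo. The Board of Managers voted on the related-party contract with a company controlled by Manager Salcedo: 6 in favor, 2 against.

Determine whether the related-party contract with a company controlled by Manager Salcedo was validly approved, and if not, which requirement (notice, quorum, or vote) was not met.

Valid — all requirements satisfied.

Notice: 4 business days given; 3 required (4 ≥ 3). Satisfied.
Quorum: 9 present (interested managers count toward quorum); quorum is 9. Satisfied.
Vote: the related-party contract with a company controlled by Manager Salcedo requires two-thirds of the disinterested managers present (9 − 1 = 8). 2/3 of 8 = 5.33, rounded up to 6, so 6 affirmative votes are needed; 6 voted in favor. Satisfied.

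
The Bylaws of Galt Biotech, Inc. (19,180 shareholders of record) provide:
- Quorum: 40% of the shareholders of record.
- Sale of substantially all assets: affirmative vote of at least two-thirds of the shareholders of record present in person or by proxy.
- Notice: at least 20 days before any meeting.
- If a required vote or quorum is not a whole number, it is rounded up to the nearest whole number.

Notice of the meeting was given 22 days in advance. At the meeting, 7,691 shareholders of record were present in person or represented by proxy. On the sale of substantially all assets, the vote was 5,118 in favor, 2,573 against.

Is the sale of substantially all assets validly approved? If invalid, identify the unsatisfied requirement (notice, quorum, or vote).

Notice: 22 days given; 20 required. Satisfied.
Quorum: 40% of 19,180 = 7,672; 7,691 present. Satisfied.
Vote: requires two-thirds of those present (7,691); 2/3 of 7691 = 5127.33, rounded up to 5128, so 5,128 needed; 5,118 in favor. Not satisfied.

Invalid — vote requirement not satisfied.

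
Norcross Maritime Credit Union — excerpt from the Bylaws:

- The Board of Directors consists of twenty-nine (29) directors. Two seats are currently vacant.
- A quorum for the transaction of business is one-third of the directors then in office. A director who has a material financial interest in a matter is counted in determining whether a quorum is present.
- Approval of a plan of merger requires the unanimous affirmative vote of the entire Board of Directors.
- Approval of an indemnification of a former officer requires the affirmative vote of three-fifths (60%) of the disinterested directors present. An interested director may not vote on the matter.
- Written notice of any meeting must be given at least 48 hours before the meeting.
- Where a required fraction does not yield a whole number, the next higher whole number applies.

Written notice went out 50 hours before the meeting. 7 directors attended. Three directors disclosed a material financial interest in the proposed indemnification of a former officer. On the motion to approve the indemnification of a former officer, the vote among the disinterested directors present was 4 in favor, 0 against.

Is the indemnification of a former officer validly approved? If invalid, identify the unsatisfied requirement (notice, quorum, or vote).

Invalid — quorum requirement not satisfied.

Notice: 50 hours given; 48 required (50 ≥ 48). Satisfied.
Quorum: 7 present (interested directors count toward quorum); quorum is 9. Not satisfied.
Vote: the indemnification of a former officer requires three-fifths of the disinterested directors present (7 − 3 = 4). 3/5 of 4 = 2.40, rounded up to 3, so 3 affirmative votes are needed; 4 voted in favor. Satisfied. (Moot — without a quorum no business can be validly transacted.)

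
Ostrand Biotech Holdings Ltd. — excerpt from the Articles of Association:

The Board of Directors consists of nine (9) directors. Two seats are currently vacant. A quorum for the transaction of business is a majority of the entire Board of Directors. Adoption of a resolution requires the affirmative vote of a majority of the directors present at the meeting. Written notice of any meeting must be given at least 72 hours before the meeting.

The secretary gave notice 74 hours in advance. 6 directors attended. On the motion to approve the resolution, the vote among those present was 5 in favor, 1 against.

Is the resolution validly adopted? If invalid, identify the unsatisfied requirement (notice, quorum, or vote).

Valid — all requirements satisfied.

Notice: 74 hours given; 72 required (74 ≥ 72). Satisfied.
Quorum: 6 present; quorum is 5. Satisfied.
Vote: the resolution requires a majority of the directors present (6). A majority of 6 is 4, so 4 affirmative votes are needed; 5 voted in favor. Satisfied.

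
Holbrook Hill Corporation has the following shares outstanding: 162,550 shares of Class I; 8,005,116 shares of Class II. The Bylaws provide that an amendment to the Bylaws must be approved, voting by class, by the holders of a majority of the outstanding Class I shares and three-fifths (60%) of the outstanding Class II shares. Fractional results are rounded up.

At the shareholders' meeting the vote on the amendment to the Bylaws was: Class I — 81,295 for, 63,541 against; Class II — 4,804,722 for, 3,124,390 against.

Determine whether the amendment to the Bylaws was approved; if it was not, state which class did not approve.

Approved — every class gave the required vote.

Class I: a majority of 162550 is 81276; 81,276 required, 81,295 in favor — approved.
Class II: 3/5 of 8005116 = 4803069.60, rounded up to 4803070; 4,803,070 required, 4,804,722 in favor — approved.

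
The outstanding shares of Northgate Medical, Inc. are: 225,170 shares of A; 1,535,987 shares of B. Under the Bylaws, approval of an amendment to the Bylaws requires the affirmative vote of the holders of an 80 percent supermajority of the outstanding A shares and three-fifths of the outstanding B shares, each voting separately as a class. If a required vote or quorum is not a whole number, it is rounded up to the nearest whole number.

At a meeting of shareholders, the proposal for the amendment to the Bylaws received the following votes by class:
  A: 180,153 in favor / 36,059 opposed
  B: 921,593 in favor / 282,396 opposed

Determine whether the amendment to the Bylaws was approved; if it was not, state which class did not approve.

A: 4/5 of 225170 = 180136; 180,136 required, 180,153 in favor — approved.
B: 3/5 of 1535987 = 921592.20, rounded up to 921593; 921,593 required, 921,593 in favor — approved.

Approved — every class gave the required vote.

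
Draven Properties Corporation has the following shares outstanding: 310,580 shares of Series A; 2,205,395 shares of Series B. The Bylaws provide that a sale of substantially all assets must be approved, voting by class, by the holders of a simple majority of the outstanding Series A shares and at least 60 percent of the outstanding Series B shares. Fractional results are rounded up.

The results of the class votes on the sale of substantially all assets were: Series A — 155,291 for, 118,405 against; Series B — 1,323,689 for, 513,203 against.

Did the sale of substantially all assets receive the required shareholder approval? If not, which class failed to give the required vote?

Series A: a majority of 310580 is 155291; 155,291 required, 155,291 in favor — approved.
Series B: 3/5 of 2205395 = 1323237; 1,323,237 required, 1,323,689 in favor — approved.

Approved — every class gave the required vote.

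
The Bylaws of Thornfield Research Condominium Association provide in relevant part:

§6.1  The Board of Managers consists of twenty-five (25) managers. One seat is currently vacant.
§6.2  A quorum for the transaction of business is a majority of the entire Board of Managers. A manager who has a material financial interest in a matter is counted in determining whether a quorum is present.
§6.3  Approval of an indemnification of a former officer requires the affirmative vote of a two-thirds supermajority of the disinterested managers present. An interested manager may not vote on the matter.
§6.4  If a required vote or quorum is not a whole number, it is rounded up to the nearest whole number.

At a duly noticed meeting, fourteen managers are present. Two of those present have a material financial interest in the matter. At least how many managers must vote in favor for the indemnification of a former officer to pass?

8

The indemnification of a former officer requires two-thirds of the disinterested managers present (14 − 2 = 12).
2/3 of 12 = 8.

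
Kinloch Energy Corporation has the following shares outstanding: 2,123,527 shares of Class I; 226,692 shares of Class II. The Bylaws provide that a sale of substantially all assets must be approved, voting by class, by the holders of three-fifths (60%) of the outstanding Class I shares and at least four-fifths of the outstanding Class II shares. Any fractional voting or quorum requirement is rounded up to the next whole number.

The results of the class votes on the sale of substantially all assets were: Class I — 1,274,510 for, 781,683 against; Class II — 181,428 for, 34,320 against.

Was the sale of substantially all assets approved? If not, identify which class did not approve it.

Approved — every class gave the required vote.

Class I: 3/5 of 2123527 = 1274116.20, rounded up to 1274117; 1,274,117 required, 1,274,510 in favor — approved.
Class II: 4/5 of 226692 = 181353.60, rounded up to 181354; 181,354 required, 181,428 in favor — approved.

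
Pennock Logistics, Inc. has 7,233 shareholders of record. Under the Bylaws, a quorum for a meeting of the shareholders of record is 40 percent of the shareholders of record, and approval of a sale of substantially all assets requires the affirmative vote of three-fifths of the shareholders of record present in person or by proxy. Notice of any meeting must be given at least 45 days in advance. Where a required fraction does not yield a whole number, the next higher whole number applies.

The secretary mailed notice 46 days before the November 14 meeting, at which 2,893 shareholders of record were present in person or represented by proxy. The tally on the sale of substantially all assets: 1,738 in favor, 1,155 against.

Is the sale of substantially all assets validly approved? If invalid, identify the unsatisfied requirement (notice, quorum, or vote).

Notice: 46 days given; 45 required. Satisfied.
Quorum: 40% of 7,233 = 2,893.20, rounded up to 2,894; 2,893 present. Not satisfied.
Vote: requires three-fifths of those present (2,893); 3/5 of 2893 = 1735.80, rounded up to 1736, so 1,736 needed; 1,738 in favor. Satisfied.

Invalid — quorum requirement not satisfied.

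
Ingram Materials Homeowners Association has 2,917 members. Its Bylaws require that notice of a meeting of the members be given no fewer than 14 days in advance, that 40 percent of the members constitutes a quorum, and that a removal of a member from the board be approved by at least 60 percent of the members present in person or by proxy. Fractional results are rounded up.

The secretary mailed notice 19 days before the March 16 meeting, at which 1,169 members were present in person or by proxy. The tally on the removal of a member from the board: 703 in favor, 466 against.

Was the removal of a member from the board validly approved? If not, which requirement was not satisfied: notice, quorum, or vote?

Valid — all requirements satisfied.

Notice: 19 days given; 14 required. Satisfied.
Quorum: 40% of 2,917 = 1,166.80, rounded up to 1,167; 1,169 present. Satisfied.
Vote: requires three-fifths of those present (1,169); 3/5 of 1169 = 701.40, rounded up to 702, so 702 needed; 703 in favor. Satisfied.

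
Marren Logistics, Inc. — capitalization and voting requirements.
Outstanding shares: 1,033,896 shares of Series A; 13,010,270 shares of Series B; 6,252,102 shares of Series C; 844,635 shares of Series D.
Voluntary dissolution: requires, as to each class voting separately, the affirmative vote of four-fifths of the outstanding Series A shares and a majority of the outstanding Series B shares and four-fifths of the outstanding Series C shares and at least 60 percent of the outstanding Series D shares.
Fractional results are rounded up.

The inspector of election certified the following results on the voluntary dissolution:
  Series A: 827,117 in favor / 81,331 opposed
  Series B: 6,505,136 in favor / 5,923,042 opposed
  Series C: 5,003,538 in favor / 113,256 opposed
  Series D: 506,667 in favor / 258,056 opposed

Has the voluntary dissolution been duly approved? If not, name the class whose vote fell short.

Not approved — the Series D shares did not give the required vote.

Series A: 4/5 of 1033896 = 827116.80, rounded up to 827117; 827,117 required, 827,117 in favor — approved.
Series B: a majority of 13010270 is 6505136; 6,505,136 required, 6,505,136 in favor — approved.
Series C: 4/5 of 6252102 = 5001681.60, rounded up to 5001682; 5,001,682 required, 5,003,538 in favor — approved.
Series D: 3/5 of 844635 = 506781; 506,781 required, 506,667 in favor — not approved.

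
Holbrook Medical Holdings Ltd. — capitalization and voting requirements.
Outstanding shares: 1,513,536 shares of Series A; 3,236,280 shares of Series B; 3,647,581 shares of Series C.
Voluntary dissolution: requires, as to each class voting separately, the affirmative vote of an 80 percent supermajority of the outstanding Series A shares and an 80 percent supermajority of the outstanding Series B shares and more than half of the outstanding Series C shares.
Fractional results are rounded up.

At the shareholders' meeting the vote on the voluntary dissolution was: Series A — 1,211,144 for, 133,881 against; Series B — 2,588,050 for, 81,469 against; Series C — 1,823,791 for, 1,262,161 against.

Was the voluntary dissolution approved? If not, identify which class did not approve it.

Not approved — the Series B shares did not give the required vote.

Series A: 4/5 of 1513536 = 1210828.80, rounded up to 1210829; 1,210,829 required, 1,211,144 in favor — approved.
Series B: 4/5 of 3236280 = 2589024; 2,589,024 required, 2,588,050 in favor — not approved.
Series C: a majority of 3647581 is 1823791; 1,823,791 required, 1,823,791 in favor — approved.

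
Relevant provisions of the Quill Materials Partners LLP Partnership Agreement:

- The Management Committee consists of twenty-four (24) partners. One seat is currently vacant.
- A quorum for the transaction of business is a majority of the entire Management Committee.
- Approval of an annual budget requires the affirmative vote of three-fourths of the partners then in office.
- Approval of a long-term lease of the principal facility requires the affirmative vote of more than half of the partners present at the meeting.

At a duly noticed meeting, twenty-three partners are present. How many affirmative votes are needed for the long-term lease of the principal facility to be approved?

The long-term lease of the principal facility requires a majority of the partners present (23).
A majority of 23 is 12.

12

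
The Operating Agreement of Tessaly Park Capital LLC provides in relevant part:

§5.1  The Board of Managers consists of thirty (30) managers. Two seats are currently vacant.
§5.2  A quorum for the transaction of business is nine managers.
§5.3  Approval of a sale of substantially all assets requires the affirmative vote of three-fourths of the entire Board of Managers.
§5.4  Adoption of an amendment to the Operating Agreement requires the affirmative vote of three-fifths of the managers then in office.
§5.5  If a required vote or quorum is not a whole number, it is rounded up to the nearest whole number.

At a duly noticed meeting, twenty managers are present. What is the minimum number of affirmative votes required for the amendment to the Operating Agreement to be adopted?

17

The amendment to the Operating Agreement requires three-fifths of the managers then in office (28).
3/5 of 28 = 16.80, rounded up to 17.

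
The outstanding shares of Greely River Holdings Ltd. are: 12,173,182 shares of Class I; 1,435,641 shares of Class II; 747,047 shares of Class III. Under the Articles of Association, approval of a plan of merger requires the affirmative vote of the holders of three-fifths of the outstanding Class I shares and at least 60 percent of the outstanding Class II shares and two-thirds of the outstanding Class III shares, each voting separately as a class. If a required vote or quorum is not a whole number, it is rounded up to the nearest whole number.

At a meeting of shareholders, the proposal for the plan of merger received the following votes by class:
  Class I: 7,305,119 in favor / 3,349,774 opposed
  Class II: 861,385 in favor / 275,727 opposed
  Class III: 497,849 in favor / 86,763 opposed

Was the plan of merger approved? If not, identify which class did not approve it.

Class I: 3/5 of 12173182 = 7303909.20, rounded up to 7303910; 7,303,910 required, 7,305,119 in favor — approved.
Class II: 3/5 of 1435641 = 861384.60, rounded up to 861385; 861,385 required, 861,385 in favor — approved.
Class III: 2/3 of 747047 = 498031.33, rounded up to 498032; 498,032 required, 497,849 in favor — not approved.

Not approved — the Class III shares did not give the required vote.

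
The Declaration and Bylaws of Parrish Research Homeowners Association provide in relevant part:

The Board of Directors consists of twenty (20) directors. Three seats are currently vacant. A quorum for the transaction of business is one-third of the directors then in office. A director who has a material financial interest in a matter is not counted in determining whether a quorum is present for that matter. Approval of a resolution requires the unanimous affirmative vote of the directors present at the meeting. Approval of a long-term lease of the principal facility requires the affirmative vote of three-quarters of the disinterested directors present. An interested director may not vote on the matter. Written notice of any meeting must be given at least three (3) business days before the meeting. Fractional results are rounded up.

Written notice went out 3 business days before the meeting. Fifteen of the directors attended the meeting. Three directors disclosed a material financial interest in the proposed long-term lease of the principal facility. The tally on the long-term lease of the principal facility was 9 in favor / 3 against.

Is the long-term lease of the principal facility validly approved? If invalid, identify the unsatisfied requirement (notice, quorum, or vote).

Valid — all requirements satisfied.

Notice: 3 business days given; 3 required (3 ≥ 3). Satisfied.
Quorum: 15 present, but the 3 interested directors do not count, leaving 12. Quorum is 6. Satisfied.
Vote: the long-term lease of the principal facility requires three-fourths of the disinterested directors present (15 − 3 = 12). 3/4 of 12 = 9, so 9 affirmative votes are needed; 9 voted in favor. Satisfied.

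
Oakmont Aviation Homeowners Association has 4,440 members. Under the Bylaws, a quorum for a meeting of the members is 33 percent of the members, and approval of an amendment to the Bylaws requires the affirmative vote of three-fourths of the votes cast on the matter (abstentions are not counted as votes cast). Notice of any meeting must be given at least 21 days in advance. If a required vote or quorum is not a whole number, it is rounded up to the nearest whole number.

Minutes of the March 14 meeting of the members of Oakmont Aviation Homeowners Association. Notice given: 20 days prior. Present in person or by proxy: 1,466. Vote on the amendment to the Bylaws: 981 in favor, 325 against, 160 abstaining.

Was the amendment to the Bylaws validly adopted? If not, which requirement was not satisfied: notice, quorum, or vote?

Notice: 20 days given; 21 required. Not satisfied.
Quorum: 33% of 4,440 = 1,465.20, rounded up to 1,466; 1,466 present. Satisfied.
Vote: requires three-fourths of the votes cast (1,466 − 160 abstaining = 1,306); 3/4 of 1306 = 979.50, rounded up to 980, so 980 needed; 981 in favor. Satisfied.

Invalid — notice requirement not satisfied.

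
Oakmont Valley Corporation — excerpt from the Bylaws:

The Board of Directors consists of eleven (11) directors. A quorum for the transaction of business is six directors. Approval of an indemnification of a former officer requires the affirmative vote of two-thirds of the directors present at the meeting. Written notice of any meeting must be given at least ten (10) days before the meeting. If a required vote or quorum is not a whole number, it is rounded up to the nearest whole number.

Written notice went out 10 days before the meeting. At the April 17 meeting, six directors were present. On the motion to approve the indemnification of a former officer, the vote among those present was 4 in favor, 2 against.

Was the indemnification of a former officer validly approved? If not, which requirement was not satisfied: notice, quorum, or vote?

Valid — all requirements satisfied.

Notice: 10 days given; 10 required (10 ≥ 10). Satisfied.
Quorum: 6 present; quorum is 6. Satisfied.
Vote: the indemnification of a former officer requires two-thirds of the directors present (6). 2/3 of 6 = 4, so 4 affirmative votes are needed; 4 voted in favor. Satisfied.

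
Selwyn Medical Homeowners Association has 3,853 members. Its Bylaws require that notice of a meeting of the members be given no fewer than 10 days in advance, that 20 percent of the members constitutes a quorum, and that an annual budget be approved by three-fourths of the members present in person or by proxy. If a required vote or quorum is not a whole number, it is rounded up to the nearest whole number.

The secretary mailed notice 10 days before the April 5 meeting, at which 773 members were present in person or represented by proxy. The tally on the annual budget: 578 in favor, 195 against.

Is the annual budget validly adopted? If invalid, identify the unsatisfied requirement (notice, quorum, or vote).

Notice: 10 days given; 10 required. Satisfied.
Quorum: 20% of 3,853 = 770.60, rounded up to 771; 773 present. Satisfied.
Vote: requires three-fourths of those present (773); 3/4 of 773 = 579.75, rounded up to 580, so 580 needed; 578 in favor. Not satisfied.

Invalid — vote requirement not satisfied.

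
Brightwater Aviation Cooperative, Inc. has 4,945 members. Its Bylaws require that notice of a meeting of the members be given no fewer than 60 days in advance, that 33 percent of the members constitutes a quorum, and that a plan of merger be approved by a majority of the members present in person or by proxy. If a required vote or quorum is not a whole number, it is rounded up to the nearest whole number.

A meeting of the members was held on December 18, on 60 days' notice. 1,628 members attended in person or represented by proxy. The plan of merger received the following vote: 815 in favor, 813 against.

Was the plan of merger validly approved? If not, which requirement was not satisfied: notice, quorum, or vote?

Notice: 60 days given; 60 required. Satisfied.
Quorum: 33% of 4,945 = 1,631.85, rounded up to 1,632; 1,628 present. Not satisfied.
Vote: requires a majority of those present (1,628); a majority of 1628 is 815, so 815 needed; 815 in favor. Satisfied.

Invalid — quorum requirement not satisfied.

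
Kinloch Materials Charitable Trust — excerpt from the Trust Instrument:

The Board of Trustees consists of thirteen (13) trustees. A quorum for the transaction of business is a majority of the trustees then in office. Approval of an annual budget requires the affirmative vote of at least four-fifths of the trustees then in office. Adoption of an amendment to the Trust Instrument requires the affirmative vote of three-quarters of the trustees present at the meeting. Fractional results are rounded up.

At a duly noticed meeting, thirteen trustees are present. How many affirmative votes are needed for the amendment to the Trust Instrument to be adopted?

10

The amendment to the Trust Instrument requires three-fourths of the trustees present (13).
3/4 of 13 = 9.75, rounded up to 10.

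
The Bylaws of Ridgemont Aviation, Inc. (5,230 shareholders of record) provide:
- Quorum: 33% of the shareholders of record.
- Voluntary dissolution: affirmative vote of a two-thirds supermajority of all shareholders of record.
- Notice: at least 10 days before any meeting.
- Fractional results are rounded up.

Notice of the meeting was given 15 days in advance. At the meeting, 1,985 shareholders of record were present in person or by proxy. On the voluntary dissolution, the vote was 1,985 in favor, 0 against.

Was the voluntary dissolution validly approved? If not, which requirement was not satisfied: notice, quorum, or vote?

Notice: 15 days given; 10 required. Satisfied.
Quorum: 33% of 5,230 = 1,725.90, rounded up to 1,726; 1,985 present. Satisfied.
Vote: requires two-thirds of all shareholders of record (5,230); 2/3 of 5230 = 3486.67, rounded up to 3487, so 3,487 needed; 1,985 in favor. Not satisfied.

Invalid — vote requirement not satisfied.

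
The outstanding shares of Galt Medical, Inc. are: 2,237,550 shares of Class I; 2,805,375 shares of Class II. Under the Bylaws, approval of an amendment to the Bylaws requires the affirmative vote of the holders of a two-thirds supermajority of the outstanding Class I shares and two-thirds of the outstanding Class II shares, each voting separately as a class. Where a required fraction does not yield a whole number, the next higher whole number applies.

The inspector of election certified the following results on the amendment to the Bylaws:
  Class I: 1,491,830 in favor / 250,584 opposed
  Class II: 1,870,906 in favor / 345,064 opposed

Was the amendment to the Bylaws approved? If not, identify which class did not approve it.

Approved — every class gave the required vote.

Class I: 2/3 of 2237550 = 1491700; 1,491,700 required, 1,491,830 in favor — approved.
Class II: 2/3 of 2805375 = 1870250; 1,870,250 required, 1,870,906 in favor — approved.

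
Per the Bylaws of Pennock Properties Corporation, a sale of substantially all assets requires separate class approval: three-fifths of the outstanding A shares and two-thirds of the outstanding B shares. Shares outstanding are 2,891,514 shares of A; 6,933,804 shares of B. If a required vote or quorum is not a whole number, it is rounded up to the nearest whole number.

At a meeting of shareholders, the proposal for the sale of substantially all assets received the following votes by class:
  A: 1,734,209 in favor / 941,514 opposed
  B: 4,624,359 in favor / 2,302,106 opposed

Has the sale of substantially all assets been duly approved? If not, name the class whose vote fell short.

A: 3/5 of 2891514 = 1734908.40, rounded up to 1734909; 1,734,909 required, 1,734,209 in favor — not approved.
B: 2/3 of 6933804 = 4622536; 4,622,536 required, 4,624,359 in favor — approved.

Not approved — the A shares did not give the required vote.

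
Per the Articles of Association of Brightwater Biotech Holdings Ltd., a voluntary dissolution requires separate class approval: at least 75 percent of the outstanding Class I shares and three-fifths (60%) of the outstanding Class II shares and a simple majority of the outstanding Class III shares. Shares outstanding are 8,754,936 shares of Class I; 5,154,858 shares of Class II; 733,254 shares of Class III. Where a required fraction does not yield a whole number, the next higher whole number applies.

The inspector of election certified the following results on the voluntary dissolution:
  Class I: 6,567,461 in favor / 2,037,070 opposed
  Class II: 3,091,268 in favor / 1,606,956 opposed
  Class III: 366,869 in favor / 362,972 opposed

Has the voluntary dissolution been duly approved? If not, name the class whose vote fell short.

Not approved — the Class II shares did not give the required vote.

Class I: 3/4 of 8754936 = 6566202; 6,566,202 required, 6,567,461 in favor — approved.
Class II: 3/5 of 5154858 = 3092914.80, rounded up to 3092915; 3,092,915 required, 3,091,268 in favor — not approved.
Class III: a majority of 733254 is 366628; 366,628 required, 366,869 in favor — approved.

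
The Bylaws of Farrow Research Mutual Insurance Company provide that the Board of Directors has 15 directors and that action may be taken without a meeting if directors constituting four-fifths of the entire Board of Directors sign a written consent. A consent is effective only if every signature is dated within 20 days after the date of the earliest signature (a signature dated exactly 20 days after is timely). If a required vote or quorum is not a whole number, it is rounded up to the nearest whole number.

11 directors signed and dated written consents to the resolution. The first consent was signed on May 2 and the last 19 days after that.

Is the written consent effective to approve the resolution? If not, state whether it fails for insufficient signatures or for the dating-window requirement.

Not effective — insufficient signatures.

Signatures required: four-fifths of 15 — 4/5 of 15 = 12, so 12 needed; 11 signed. Insufficient.
Dating window: the latest signature is 19 days after the earliest; the limit is 20 days. Within the window.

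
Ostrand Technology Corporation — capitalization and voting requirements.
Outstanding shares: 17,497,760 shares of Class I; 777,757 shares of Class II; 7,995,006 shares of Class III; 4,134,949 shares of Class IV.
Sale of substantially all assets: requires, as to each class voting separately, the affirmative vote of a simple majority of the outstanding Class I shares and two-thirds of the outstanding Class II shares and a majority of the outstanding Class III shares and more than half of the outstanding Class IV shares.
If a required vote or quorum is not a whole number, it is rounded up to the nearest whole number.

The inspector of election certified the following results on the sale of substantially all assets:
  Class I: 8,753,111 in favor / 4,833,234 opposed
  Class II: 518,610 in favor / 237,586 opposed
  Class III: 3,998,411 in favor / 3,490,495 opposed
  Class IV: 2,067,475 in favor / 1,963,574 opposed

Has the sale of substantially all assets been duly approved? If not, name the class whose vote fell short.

Approved — every class gave the required vote.

Class I: a majority of 17497760 is 8748881; 8,748,881 required, 8,753,111 in favor — approved.
Class II: 2/3 of 777757 = 518504.67, rounded up to 518505; 518,505 required, 518,610 in favor — approved.
Class III: a majority of 7995006 is 3997504; 3,997,504 required, 3,998,411 in favor — approved.
Class IV: a majority of 4134949 is 2067475; 2,067,475 required, 2,067,475 in favor — approved.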